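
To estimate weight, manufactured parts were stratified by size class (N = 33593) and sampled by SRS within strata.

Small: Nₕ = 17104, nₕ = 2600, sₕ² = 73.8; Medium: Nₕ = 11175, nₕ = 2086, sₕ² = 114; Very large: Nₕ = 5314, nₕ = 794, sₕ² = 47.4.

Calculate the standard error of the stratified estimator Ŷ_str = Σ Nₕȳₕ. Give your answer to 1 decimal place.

Var(Ŷ_str) = Σₕ Nₕ²(1 − fₕ)sₕ²/nₕ.
Small: 17104²·(1 − 2600/17104)·73.8/2600 = 7.0415537 × 10^6.
Medium: 11175²·(1 − 2086/11175)·114/2086 = 5.5507821 × 10^6.
Very large: 5314²·(1 − 794/5314)·47.4/794 = 1.4338966 × 10^6.
Sum = 1.4026232 × 10^7.
SE = √(1.4026232 × 10^7) = 3745.2.

3745.2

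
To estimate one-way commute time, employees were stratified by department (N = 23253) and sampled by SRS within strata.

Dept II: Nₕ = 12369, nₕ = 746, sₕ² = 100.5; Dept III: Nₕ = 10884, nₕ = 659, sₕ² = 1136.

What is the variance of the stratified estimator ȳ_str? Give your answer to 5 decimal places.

Var(ȳ_str) = Σₕ Wₕ²(1 − fₕ)sₕ²/nₕ with Wₕ = Nₕ/N, N = 23253.
Dept II: Wₕ = 0.53193136; term = 0.53193136²·(1 − 0.06031207)·100.5/746 = 0.035819711.
Dept III: Wₕ = 0.46806864; term = 0.46806864²·(1 − 0.06054759)·1136/659 = 0.35480259.
Sum = 0.3906223.

0.39062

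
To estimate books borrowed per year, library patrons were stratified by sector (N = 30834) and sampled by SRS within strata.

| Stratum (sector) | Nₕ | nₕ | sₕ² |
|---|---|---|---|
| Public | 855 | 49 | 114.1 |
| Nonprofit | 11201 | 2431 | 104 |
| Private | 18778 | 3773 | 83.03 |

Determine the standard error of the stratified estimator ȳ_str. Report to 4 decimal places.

Var(ȳ_str) = Σₕ Wₕ²(1 − fₕ)sₕ²/nₕ with Wₕ = Nₕ/N, N = 30834.
Public: Wₕ = 0.02772913; term = 0.02772913²·(1 − 0.05730994)·114.1/49 = 0.0016878389.
Nonprofit: Wₕ = 0.36326782; term = 0.36326782²·(1 − 0.21703419)·104/2431 = 0.0044202317.
Private: Wₕ = 0.60900305; term = 0.60900305²·(1 − 0.20092662)·83.03/3773 = 0.0065218954.
Sum = 0.012629966.
SE = √(0.012629966) = 0.1124.

0.1124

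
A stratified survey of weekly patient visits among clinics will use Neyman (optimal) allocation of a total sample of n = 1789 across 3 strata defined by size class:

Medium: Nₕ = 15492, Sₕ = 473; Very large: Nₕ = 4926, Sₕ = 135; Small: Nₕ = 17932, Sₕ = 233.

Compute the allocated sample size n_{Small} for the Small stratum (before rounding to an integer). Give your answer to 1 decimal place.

614.1

Neyman allocation: nₕ = n·NₕSₕ / Σⱼ NⱼSⱼ.
Σ NⱼSⱼ = 15492·473 + 4926·135 + 17932·233 = 1.2170882 × 10^7.
n_{Small} = 1789·17932·233 / (1.2170882 × 10^7) = 614.1.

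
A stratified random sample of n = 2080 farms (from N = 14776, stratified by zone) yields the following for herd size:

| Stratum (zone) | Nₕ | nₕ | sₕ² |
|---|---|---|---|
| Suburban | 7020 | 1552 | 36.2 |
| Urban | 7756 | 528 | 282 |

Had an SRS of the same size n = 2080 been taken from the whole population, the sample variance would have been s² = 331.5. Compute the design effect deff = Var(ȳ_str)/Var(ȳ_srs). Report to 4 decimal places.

Var(ȳ_str) = Σ Wₕ²(1−fₕ)sₕ²/nₕ with Wₕ = Nₕ/14776:
  Suburban: (7020/14776)²·(1−1552/7020)·36.2/1552 = 0.0041008011
  Urban: (7756/14776)²·(1−528/7756)·282/528 = 0.13713786
  → Var(ȳ_str) = 0.14123866.
Var(ȳ_srs) = (1 − 2080/14776)·331.5/2080 = 0.13693997.
deff = 0.14123866 / 0.13693997 = 1.0314.

1.0314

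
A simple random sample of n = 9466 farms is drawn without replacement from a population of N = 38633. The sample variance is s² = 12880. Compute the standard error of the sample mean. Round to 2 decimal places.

Under SRS without replacement, Var(ȳ) = (1 − f)·s²/n with f = n/N = 9466/38633 = 0.24502368.
Var(ȳ) = (1 − 0.24502368)·12880/9466 = 0.75497632·1.3606592 = 1.0272655.
SE(ȳ) = √(1.0272655) = 1.01.

1.01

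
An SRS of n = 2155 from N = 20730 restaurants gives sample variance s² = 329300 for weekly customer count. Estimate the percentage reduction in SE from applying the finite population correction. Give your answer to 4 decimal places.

f = n/N = 2155/20730 = 0.10395562.
SE_no-fpc = √(s²/n) = 12.36153; SE_fpc = √((1−f)s²/n) = 11.701377.
Ratio = √(1−f) = 0.94659621. Reduction = 100·(1 − 0.94659621) = 5.3404%.

5.3404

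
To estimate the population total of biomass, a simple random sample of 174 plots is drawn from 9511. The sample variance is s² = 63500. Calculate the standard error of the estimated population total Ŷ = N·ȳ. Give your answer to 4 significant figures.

180000

Var(Ŷ) = N²·Var(ȳ) = N²·(1 − n/N)·s²/n.
f = 174/9511 = 0.01829461; Var(ȳ) = 0.98170539·63500/174 = 358.26605.
Var(Ŷ) = 9511² · 358.26605 = 3.2408432 × 10^10.
SE(Ŷ) = √(3.2408432 × 10^10) = 180000.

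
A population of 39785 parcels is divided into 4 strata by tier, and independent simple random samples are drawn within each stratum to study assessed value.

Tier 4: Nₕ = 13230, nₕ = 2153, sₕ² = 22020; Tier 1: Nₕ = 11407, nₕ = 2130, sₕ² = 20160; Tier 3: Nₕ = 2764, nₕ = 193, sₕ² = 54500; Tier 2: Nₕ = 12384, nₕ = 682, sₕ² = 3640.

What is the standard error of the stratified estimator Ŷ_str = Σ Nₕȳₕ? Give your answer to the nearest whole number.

72668

Var(Ŷ_str) = Σₕ Nₕ²(1 − fₕ)sₕ²/nₕ.
Tier 4: 13230²·(1 − 2153/13230)·22020/2153 = 1.49884 × 10^9.
Tier 1: 11407²·(1 − 2130/11407)·20160/2130 = 1.0015899 × 10^9.
Tier 3: 2764²·(1 − 193/2764)·54500/193 = 2.0066855 × 10^9.
Tier 2: 12384²·(1 − 682/12384)·3640/682 = 7.7346033 × 10^8.
Sum = 5.2805757 × 10^9.
SE = √(5.2805757 × 10^9) = 72668.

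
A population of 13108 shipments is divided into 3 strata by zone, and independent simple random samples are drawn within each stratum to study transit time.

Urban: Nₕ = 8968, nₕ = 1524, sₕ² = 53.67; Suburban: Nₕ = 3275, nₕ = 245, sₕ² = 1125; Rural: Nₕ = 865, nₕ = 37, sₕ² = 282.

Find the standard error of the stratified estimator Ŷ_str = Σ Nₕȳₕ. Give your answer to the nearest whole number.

7306

Var(Ŷ_str) = Σₕ Nₕ²(1 − fₕ)sₕ²/nₕ.
Urban: 8968²·(1 − 1524/8968)·53.67/1524 = 2.3509781 × 10^6.
Suburban: 3275²·(1 − 245/3275)·1125/245 = 4.5565944 × 10^7.
Rural: 865²·(1 − 37/865)·282/37 = 5.4587578 × 10^6.
Sum = 5.337568 × 10^7.
SE = √(5.337568 × 10^7) = 7306.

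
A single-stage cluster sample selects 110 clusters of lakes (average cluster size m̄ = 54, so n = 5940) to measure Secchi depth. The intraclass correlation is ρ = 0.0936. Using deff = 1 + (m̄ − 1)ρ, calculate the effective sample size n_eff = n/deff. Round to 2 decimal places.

deff = 1 + (54 − 1)·0.0936 = 1 + 4.9608 = 5.9608.
n_eff = 5940 / 5.9608 = 996.51.

996.51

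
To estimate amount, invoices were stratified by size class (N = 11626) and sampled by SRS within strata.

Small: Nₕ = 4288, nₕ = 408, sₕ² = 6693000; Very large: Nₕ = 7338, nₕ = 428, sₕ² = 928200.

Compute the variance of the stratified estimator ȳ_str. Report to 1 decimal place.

Var(ȳ_str) = Σₕ Wₕ²(1 − fₕ)sₕ²/nₕ with Wₕ = Nₕ/N, N = 11626.
Small: Wₕ = 0.36882849; term = 0.36882849²·(1 − 0.09514925)·6693000/408 = 2019.2334.
Very large: Wₕ = 0.63117151; term = 0.63117151²·(1 − 0.05832652)·928200/428 = 813.56623.
Sum = 2832.7996.

2832.8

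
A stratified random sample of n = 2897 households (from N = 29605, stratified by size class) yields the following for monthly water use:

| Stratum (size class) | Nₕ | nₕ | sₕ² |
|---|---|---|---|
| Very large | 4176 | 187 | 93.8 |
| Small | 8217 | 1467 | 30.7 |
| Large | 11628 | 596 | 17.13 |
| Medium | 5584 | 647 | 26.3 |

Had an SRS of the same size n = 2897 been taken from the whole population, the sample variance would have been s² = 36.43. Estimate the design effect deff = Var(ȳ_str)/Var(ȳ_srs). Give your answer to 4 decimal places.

Var(ȳ_str) = Σ Wₕ²(1−fₕ)sₕ²/nₕ with Wₕ = Nₕ/29605:
  Very large: (4176/29605)²·(1−187/4176)·93.8/187 = 0.0095335715
  Small: (8217/29605)²·(1−1467/8217)·30.7/1467 = 0.0013243269
  Large: (11628/29605)²·(1−596/11628)·17.13/596 = 0.0042066875
  Medium: (5584/29605)²·(1−647/5584)·26.3/647 = 0.0012785858
  → Var(ȳ_str) = 0.016343172.
Var(ȳ_srs) = (1 − 2897/29605)·36.43/2897 = 0.011344542.
deff = 0.016343172 / 0.011344542 = 1.4406.

1.4406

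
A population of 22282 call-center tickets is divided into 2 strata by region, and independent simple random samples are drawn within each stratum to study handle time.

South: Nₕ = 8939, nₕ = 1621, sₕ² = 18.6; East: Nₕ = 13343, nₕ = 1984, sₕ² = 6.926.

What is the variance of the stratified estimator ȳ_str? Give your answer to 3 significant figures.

Var(ȳ_str) = Σₕ Wₕ²(1 − fₕ)sₕ²/nₕ with Wₕ = Nₕ/N, N = 22282.
South: Wₕ = 0.40117584; term = 0.40117584²·(1 − 0.18134019)·18.6/1621 = 0.0015118299.
East: Wₕ = 0.59882416; term = 0.59882416²·(1 − 0.14869220)·6.926/1984 = 0.0010656782.
Sum = 0.0025775081.

0.00258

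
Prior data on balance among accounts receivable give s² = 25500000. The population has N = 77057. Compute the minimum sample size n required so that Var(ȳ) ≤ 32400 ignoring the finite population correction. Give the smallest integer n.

Without fpc, n₀ = s²/D = 25500000/32400 = 787.0370.
Rounding up, n = 788.

788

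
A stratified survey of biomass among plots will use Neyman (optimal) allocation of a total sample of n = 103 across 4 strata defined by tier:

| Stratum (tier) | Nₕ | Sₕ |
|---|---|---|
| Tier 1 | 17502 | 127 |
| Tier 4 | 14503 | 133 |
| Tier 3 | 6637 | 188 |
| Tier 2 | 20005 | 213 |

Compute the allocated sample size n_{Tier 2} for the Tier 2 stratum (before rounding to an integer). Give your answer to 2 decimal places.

Neyman allocation: nₕ = n·NₕSₕ / Σⱼ NⱼSⱼ.
Σ NⱼSⱼ = 17502·127 + 14503·133 + 6637·188 + 20005·213 = 9.660474 × 10^6.
n_{Tier 2} = 103·20005·213 / (9.660474 × 10^6) = 45.43.

45.43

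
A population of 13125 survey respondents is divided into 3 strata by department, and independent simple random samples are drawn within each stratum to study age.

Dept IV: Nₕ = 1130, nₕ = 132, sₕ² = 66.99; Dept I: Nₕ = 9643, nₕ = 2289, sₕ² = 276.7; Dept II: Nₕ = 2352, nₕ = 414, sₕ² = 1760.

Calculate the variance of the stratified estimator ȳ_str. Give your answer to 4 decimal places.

0.1656

Var(ȳ_str) = Σₕ Wₕ²(1 − fₕ)sₕ²/nₕ with Wₕ = Nₕ/N, N = 13125.
Dept IV: Wₕ = 0.08609524; term = 0.08609524²·(1 − 0.11681416)·66.99/132 = 0.0033223578.
Dept I: Wₕ = 0.73470476; term = 0.73470476²·(1 − 0.23737426)·276.7/2289 = 0.04976231.
Dept II: Wₕ = 0.17920000; term = 0.17920000²·(1 − 0.17602041)·1760/414 = 0.11248764.
Sum = 0.16557231.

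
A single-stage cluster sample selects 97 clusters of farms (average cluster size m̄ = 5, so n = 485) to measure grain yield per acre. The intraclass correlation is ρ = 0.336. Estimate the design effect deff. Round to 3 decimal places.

2.344

deff = 1 + (5 − 1)·0.336 = 1 + 1.344 = 2.344.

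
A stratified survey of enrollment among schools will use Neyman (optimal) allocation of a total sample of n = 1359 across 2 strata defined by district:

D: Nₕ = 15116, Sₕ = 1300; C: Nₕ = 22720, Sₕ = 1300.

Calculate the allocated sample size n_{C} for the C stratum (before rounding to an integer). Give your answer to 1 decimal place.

Neyman allocation: nₕ = n·NₕSₕ / Σⱼ NⱼSⱼ.
Σ NⱼSⱼ = 15116·1300 + 22720·1300 = 4.91868 × 10^7.
n_{C} = 1359·22720·1300 / (4.91868 × 10^7) = 816.1.

816.1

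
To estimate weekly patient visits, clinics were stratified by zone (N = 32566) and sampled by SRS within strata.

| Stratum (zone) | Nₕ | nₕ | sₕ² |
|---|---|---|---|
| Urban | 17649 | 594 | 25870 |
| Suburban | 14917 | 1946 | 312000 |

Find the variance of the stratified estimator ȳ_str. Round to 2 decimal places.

41.61

Var(ȳ_str) = Σₕ Wₕ²(1 − fₕ)sₕ²/nₕ with Wₕ = Nₕ/N, N = 32566.
Urban: Wₕ = 0.54194559; term = 0.54194559²·(1 − 0.03365630)·25870/594 = 12.360982.
Suburban: Wₕ = 0.45805441; term = 0.45805441²·(1 − 0.13045519)·312000/1946 = 29.250808.
Sum = 41.61179.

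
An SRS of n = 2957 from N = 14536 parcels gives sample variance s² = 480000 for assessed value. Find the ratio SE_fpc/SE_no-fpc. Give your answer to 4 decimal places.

0.8925

f = n/N = 2957/14536 = 0.20342598.
SE_no-fpc = √(s²/n) = 12.740749; SE_fpc = √((1−f)s²/n) = 11.371245.
Ratio = √(1−f) = 0.89250996.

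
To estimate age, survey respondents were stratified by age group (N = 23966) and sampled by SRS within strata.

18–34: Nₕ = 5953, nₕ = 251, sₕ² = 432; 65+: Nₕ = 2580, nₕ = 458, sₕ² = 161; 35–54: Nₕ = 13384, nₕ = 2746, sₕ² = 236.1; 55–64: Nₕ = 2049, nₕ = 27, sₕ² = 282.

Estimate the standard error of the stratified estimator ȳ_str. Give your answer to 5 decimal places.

0.44913

Var(ȳ_str) = Σₕ Wₕ²(1 − fₕ)sₕ²/nₕ with Wₕ = Nₕ/N, N = 23966.
18–34: Wₕ = 0.24839356; term = 0.24839356²·(1 − 0.04216361)·432/251 = 0.1017143.
65+: Wₕ = 0.10765251; term = 0.10765251²·(1 − 0.17751938)·161/458 = 0.003350691.
35–54: Wₕ = 0.55845782; term = 0.55845782²·(1 − 0.20517035)·236.1/2746 = 0.021313278.
55–64: Wₕ = 0.08549612; term = 0.08549612²·(1 − 0.01317716)·282/27 = 0.075338565.
Sum = 0.20171683.
SE = √(0.20171683) = 0.44913.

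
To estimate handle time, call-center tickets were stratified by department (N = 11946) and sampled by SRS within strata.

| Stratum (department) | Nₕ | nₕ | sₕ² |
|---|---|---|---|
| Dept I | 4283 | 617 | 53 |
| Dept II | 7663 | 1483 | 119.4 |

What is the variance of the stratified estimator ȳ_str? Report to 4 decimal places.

0.0362

Var(ȳ_str) = Σₕ Wₕ²(1 − fₕ)sₕ²/nₕ with Wₕ = Nₕ/N, N = 11946.
Dept I: Wₕ = 0.35853005; term = 0.35853005²·(1 − 0.14405790)·53/617 = 0.009451184.
Dept II: Wₕ = 0.64146995; term = 0.64146995²·(1 − 0.19352734)·119.4/1483 = 0.026718093.
Sum = 0.036169277.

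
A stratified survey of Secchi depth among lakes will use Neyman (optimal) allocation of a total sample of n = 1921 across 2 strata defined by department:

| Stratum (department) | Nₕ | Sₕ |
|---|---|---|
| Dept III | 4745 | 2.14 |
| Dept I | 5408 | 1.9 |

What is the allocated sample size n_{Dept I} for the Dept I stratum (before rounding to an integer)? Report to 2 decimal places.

Neyman allocation: nₕ = n·NₕSₕ / Σⱼ NⱼSⱼ.
Σ NⱼSⱼ = 4745·2.14 + 5408·1.9 = 20429.5.
n_{Dept I} = 1921·5408·1.9 / 20429.5 = 966.18.

966.18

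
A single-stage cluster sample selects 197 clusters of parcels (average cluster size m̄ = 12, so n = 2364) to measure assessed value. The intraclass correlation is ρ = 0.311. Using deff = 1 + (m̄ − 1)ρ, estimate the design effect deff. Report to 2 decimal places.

4.42

deff = 1 + (12 − 1)·0.311 = 1 + 3.421 = 4.421.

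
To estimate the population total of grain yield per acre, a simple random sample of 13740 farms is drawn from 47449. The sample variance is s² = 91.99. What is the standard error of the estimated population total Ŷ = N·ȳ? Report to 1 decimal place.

Var(Ŷ) = N²·Var(ȳ) = N²·(1 − n/N)·s²/n.
f = 13740/47449 = 0.28957407; Var(ȳ) = 0.71042593·91.99/13740 = 0.0047563378.
Var(Ŷ) = 47449² · 0.0047563378 = 1.0708455 × 10^7.
SE(Ŷ) = √(1.0708455 × 10^7) = 3272.4.

3272.4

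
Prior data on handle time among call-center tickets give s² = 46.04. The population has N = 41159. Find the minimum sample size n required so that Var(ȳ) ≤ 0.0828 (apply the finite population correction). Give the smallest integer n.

Without fpc, n₀ = s²/D = 46.04/0.0828 = 556.0386.
With fpc, (1 − n/N)·s²/n ≤ D requires n ≥ n₀/(1 + n₀/N) = 556.0386/(1 + 556.0386/41159) = 548.6269.
Rounding up, n = 549.

549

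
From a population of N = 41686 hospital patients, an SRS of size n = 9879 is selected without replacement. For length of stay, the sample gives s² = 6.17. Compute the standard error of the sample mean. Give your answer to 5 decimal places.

0.02183

Under SRS without replacement, Var(ȳ) = (1 − f)·s²/n with f = n/N = 9879/41686 = 0.23698604.
Var(ȳ) = (1 − 0.23698604)·6.17/9879 = 0.76301396·6.2455714 × 10^-4 = 4.7654582 × 10^-4.
SE(ȳ) = √(4.7654582 × 10^-4) = 0.02183.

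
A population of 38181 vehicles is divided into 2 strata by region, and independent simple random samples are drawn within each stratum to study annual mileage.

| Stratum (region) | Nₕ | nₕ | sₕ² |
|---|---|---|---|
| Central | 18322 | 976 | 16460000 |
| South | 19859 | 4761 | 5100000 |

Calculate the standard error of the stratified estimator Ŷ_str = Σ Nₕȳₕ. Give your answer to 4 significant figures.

Var(Ŷ_str) = Σₕ Nₕ²(1 − fₕ)sₕ²/nₕ.
Central: 18322²·(1 − 976/18322)·16460000/976 = 5.359845 × 10^12.
South: 19859²·(1 − 4761/19859)·5100000/4761 = 3.2118022 × 10^11.
Sum = 5.6810252 × 10^12.
SE = √(5.6810252 × 10^12) = 2.383 × 10^6.

2.383 × 10^6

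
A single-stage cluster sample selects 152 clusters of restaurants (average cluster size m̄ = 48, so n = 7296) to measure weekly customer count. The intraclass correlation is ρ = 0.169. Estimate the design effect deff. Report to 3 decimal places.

8.943

deff = 1 + (48 − 1)·0.169 = 1 + 7.943 = 8.943.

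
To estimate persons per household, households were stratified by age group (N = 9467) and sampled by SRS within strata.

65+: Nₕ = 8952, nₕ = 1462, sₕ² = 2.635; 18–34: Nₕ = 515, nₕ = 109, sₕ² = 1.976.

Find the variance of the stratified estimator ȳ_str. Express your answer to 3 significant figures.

0.00139

Var(ȳ_str) = Σₕ Wₕ²(1 − fₕ)sₕ²/nₕ with Wₕ = Nₕ/N, N = 9467.
65+: Wₕ = 0.94560051; term = 0.94560051²·(1 − 0.16331546)·2.635/1462 = 0.001348374.
18–34: Wₕ = 0.05439949; term = 0.05439949²·(1 − 0.21165049)·1.976/109 = 4.2293045 × 10^-5.
Sum = 0.001390667.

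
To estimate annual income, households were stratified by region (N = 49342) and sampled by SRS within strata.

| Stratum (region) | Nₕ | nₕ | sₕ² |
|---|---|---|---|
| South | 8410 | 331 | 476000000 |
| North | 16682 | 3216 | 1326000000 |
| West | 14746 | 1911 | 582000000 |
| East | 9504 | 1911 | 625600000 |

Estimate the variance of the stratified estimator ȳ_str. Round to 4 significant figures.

Var(ȳ_str) = Σₕ Wₕ²(1 − fₕ)sₕ²/nₕ with Wₕ = Nₕ/N, N = 49342.
South: Wₕ = 0.17044303; term = 0.17044303²·(1 − 0.03935791)·476000000/331 = 40132.763.
North: Wₕ = 0.33808925; term = 0.33808925²·(1 − 0.19278264)·1326000000/3216 = 38043.522.
West: Wₕ = 0.29885290; term = 0.29885290²·(1 − 0.12959447)·582000000/1911 = 23675.486.
East: Wₕ = 0.19261481; term = 0.19261481²·(1 − 0.20107323)·625600000/1911 = 9703.3653.
Sum = 111555.14.

111600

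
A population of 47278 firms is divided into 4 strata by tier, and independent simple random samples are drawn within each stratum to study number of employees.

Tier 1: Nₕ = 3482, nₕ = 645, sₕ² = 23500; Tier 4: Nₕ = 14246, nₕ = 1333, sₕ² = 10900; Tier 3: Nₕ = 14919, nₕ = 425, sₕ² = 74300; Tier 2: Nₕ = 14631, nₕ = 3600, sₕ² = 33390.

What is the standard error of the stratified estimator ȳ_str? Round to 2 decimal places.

4.29

Var(ȳ_str) = Σₕ Wₕ²(1 − fₕ)sₕ²/nₕ with Wₕ = Nₕ/N, N = 47278.
Tier 1: Wₕ = 0.07364948; term = 0.07364948²·(1 − 0.18523837)·23500/645 = 0.16101935.
Tier 4: Wₕ = 0.30132408; term = 0.30132408²·(1 − 0.09357012)·10900/1333 = 0.67297394.
Tier 3: Wₕ = 0.31555903; term = 0.31555903²·(1 − 0.02848716)·74300/425 = 16.912572.
Tier 2: Wₕ = 0.30946741; term = 0.30946741²·(1 − 0.24605290)·33390/3600 = 0.66970666.
Sum = 18.416272.
SE = √(18.416272) = 4.29.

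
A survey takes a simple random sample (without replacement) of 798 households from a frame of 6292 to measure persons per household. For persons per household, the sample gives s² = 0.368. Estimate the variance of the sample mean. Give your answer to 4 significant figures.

4.027 × 10^-4

Under SRS without replacement, Var(ȳ) = (1 − f)·s²/n with f = n/N = 798/6292 = 0.12682772.
Var(ȳ) = (1 − 0.12682772)·0.368/798 = 0.87317228·4.6115288 × 10^-4 = 4.0266591 × 10^-4.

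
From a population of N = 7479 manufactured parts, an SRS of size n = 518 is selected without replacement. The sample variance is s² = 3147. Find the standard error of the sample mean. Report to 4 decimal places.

2.3779

Under SRS without replacement, Var(ȳ) = (1 − f)·s²/n with f = n/N = 518/7479 = 0.06926060.
Var(ȳ) = (1 − 0.06926060)·3147/518 = 0.93073940·6.0752896 = 5.6545114.
SE(ȳ) = √(5.6545114) = 2.3779.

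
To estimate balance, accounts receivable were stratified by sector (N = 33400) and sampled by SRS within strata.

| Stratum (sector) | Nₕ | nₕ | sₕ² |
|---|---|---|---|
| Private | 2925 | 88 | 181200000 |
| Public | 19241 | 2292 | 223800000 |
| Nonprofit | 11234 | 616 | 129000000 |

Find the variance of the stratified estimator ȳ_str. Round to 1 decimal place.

Var(ȳ_str) = Σₕ Wₕ²(1 − fₕ)sₕ²/nₕ with Wₕ = Nₕ/N, N = 33400.
Private: Wₕ = 0.08757485; term = 0.08757485²·(1 − 0.03008547)·181200000/88 = 15316.791.
Public: Wₕ = 0.57607784; term = 0.57607784²·(1 − 0.11912063)·223800000/2292 = 28544.619.
Nonprofit: Wₕ = 0.33634731; term = 0.33634731²·(1 − 0.05483354)·129000000/616 = 22392.016.
Sum = 66253.426.

66253.4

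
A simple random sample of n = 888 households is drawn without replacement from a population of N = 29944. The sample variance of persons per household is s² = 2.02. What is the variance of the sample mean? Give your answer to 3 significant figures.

Under SRS without replacement, Var(ȳ) = (1 − f)·s²/n with f = n/N = 888/29944 = 0.02965536.
Var(ȳ) = (1 − 0.02965536)·2.02/888 = 0.97034464·0.0022747748 = 0.0022073155.

0.00221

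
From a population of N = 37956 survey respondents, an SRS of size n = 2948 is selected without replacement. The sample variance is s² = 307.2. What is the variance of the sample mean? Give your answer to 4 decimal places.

0.0961

Under SRS without replacement, Var(ȳ) = (1 − f)·s²/n with f = n/N = 2948/37956 = 0.07766888.
Var(ȳ) = (1 − 0.07766888)·307.2/2948 = 0.92233112·0.10420624 = 0.096112659.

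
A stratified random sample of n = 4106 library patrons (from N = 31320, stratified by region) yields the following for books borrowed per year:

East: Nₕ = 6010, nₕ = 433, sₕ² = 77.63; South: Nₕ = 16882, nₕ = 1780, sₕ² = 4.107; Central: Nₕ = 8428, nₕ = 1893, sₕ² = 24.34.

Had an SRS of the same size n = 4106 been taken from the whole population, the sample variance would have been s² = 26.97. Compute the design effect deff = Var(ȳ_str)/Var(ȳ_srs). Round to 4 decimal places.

Var(ȳ_str) = Σ Wₕ²(1−fₕ)sₕ²/nₕ with Wₕ = Nₕ/31320:
  East: (6010/31320)²·(1−433/6010)·77.63/433 = 0.0061259479
  South: (16882/31320)²·(1−1780/16882)·4.107/1780 = 5.9967999 × 10^-4
  Central: (8428/31320)²·(1−1893/8428)·24.34/1893 = 7.2193246 × 10^-4
  → Var(ȳ_str) = 0.0074475604.
Var(ȳ_srs) = (1 − 4106/31320)·26.97/4106 = 0.0057073253.
deff = 0.0074475604 / 0.0057073253 = 1.3049.

1.3049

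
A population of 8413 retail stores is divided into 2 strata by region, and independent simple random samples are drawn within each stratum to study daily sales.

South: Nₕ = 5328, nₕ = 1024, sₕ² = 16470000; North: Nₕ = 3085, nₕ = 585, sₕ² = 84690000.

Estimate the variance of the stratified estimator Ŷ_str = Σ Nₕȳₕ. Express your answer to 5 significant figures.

1.4854 × 10^12

Var(Ŷ_str) = Σₕ Nₕ²(1 − fₕ)sₕ²/nₕ.
South: 5328²·(1 − 1024/5328)·16470000/1024 = 3.688333 × 10^11.
North: 3085²·(1 − 585/3085)·84690000/585 = 1.1165327 × 10^12.
Sum = 1.485366 × 10^12.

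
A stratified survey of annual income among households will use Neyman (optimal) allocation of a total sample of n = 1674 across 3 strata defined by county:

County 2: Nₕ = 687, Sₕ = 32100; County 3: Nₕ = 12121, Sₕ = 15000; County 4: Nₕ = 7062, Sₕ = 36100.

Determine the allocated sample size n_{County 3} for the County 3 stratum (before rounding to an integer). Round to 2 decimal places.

Neyman allocation: nₕ = n·NₕSₕ / Σⱼ NⱼSⱼ.
Σ NⱼSⱼ = 687·32100 + 12121·15000 + 7062·36100 = 4.588059 × 10^8.
n_{County 3} = 1674·12121·15000 / (4.588059 × 10^8) = 663.37.

663.37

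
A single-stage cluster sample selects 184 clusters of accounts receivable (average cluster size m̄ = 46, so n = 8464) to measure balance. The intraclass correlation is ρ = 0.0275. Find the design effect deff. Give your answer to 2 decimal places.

deff = 1 + (46 − 1)·0.0275 = 1 + 1.2375 = 2.2375.

2.24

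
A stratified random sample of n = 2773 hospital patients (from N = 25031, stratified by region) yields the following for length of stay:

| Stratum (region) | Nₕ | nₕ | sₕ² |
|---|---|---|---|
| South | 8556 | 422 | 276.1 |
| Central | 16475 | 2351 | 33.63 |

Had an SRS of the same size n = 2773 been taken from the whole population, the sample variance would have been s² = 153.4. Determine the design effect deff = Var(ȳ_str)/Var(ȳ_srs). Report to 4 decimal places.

1.5854

Var(ȳ_str) = Σ Wₕ²(1−fₕ)sₕ²/nₕ with Wₕ = Nₕ/25031:
  South: (8556/25031)²·(1−422/8556)·276.1/422 = 0.072672901
  Central: (16475/25031)²·(1−2351/16475)·33.63/2351 = 0.0053125248
  → Var(ȳ_str) = 0.077985426.
Var(ȳ_srs) = (1 − 2773/25031)·153.4/2773 = 0.049190748.
deff = 0.077985426 / 0.049190748 = 1.5854.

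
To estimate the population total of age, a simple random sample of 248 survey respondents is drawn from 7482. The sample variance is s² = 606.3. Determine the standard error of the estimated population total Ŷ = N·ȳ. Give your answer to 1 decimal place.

11503.1

Var(Ŷ) = N²·Var(ȳ) = N²·(1 − n/N)·s²/n.
f = 248/7482 = 0.03314622; Var(ȳ) = 0.96685378·606.3/248 = 2.3637236.
Var(Ŷ) = 7482² · 2.3637236 = 1.3232201 × 10^8.
SE(Ŷ) = √(1.3232201 × 10^8) = 11503.1.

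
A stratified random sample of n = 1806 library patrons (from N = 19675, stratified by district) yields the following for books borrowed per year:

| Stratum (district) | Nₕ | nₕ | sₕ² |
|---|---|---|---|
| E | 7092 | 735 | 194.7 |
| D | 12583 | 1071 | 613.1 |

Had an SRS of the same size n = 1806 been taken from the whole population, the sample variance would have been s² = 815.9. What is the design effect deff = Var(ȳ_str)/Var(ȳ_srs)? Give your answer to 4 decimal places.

0.5973

Var(ȳ_str) = Σ Wₕ²(1−fₕ)sₕ²/nₕ with Wₕ = Nₕ/19675:
  E: (7092/19675)²·(1−735/7092)·194.7/735 = 0.030851058
  D: (12583/19675)²·(1−1071/12583)·613.1/1071 = 0.21421375
  → Var(ȳ_str) = 0.24506481.
Var(ȳ_srs) = (1 − 1806/19675)·815.9/1806 = 0.410303.
deff = 0.24506481 / 0.410303 = 0.5973.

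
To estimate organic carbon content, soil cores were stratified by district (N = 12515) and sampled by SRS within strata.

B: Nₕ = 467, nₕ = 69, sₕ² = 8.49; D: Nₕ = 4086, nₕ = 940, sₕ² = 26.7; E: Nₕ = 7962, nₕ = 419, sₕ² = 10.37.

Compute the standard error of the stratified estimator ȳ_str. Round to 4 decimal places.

0.1094

Var(ȳ_str) = Σₕ Wₕ²(1 − fₕ)sₕ²/nₕ with Wₕ = Nₕ/N, N = 12515.
B: Wₕ = 0.03731522; term = 0.03731522²·(1 − 0.14775161)·8.49/69 = 1.4601479 × 10^-4.
D: Wₕ = 0.32648821; term = 0.32648821²·(1 − 0.23005384)·26.7/940 = 0.002331196.
E: Wₕ = 0.63619656; term = 0.63619656²·(1 − 0.05262497)·10.37/419 = 0.0094900676.
Sum = 0.011967278.
SE = √(0.011967278) = 0.1094.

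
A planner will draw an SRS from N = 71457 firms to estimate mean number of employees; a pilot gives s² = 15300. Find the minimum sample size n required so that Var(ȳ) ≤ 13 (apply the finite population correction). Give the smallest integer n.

1158

Without fpc, n₀ = s²/D = 15300/13 = 1176.9231.
With fpc, (1 − n/N)·s²/n ≤ D requires n ≥ n₀/(1 + n₀/N) = 1176.9231/(1 + 1176.9231/71457) = 1157.8528.
Rounding up, n = 1158.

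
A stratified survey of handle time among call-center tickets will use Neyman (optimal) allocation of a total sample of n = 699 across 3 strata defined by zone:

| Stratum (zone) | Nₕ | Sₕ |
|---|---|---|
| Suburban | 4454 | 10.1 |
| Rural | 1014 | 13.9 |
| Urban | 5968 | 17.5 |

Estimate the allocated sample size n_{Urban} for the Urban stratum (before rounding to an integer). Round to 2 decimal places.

446.45

Neyman allocation: nₕ = n·NₕSₕ / Σⱼ NⱼSⱼ.
Σ NⱼSⱼ = 4454·10.1 + 1014·13.9 + 5968·17.5 = 163520.
n_{Urban} = 699·5968·17.5 / 163520 = 446.45.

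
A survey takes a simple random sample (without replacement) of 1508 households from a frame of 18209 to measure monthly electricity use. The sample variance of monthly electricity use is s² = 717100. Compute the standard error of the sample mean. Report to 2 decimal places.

Under SRS without replacement, Var(ȳ) = (1 − f)·s²/n with f = n/N = 1508/18209 = 0.08281619.
Var(ȳ) = (1 − 0.08281619)·717100/1508 = 0.91718381·475.5305 = 436.14888.
SE(ȳ) = √(436.14888) = 20.88.

20.88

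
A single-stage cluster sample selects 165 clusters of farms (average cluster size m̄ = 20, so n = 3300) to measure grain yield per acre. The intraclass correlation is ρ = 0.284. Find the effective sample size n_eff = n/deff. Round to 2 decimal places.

515.95

deff = 1 + (20 − 1)·0.284 = 1 + 5.396 = 6.396.
n_eff = 3300 / 6.396 = 515.95.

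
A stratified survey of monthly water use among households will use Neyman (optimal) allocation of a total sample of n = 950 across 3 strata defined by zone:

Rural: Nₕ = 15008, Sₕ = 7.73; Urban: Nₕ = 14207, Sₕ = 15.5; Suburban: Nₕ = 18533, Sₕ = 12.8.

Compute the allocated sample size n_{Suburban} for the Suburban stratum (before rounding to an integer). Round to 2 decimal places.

393.00

Neyman allocation: nₕ = n·NₕSₕ / Σⱼ NⱼSⱼ.
Σ NⱼSⱼ = 15008·7.73 + 14207·15.5 + 18533·12.8 = 573442.74.
n_{Suburban} = 950·18533·12.8 / 573442.74 = 393.00.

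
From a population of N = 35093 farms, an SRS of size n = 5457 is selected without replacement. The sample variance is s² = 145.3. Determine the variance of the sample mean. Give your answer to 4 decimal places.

0.0225

Under SRS without replacement, Var(ȳ) = (1 − f)·s²/n with f = n/N = 5457/35093 = 0.15550110.
Var(ȳ) = (1 − 0.15550110)·145.3/5457 = 0.84449890·0.026626351 = 0.022485925.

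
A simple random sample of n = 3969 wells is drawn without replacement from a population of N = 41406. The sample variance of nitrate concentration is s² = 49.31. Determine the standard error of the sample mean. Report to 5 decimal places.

0.10599

Under SRS without replacement, Var(ȳ) = (1 − f)·s²/n with f = n/N = 3969/41406 = 0.09585567.
Var(ȳ) = (1 − 0.09585567)·49.31/3969 = 0.90414433·0.012423784 = 0.011232894.
SE(ȳ) = √(0.011232894) = 0.10599.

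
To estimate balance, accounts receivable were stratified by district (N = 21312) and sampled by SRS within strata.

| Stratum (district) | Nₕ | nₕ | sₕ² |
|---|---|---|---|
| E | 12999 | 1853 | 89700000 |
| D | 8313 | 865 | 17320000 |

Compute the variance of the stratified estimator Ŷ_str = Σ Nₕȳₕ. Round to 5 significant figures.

8.2534 × 10^12

Var(Ŷ_str) = Σₕ Nₕ²(1 − fₕ)sₕ²/nₕ.
E: 12999²·(1 − 1853/12999)·89700000/1853 = 7.013681 × 10^12.
D: 8313²·(1 − 865/8313)·17320000/865 = 1.239736 × 10^12.
Sum = 8.253417 × 10^12.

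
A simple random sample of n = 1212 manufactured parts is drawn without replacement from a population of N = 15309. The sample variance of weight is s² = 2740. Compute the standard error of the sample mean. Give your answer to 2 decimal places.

1.44

Under SRS without replacement, Var(ȳ) = (1 − f)·s²/n with f = n/N = 1212/15309 = 0.07916912.
Var(ȳ) = (1 − 0.07916912)·2740/1212 = 0.92083088·2.2607261 = 2.0817464.
SE(ȳ) = √(2.0817464) = 1.44.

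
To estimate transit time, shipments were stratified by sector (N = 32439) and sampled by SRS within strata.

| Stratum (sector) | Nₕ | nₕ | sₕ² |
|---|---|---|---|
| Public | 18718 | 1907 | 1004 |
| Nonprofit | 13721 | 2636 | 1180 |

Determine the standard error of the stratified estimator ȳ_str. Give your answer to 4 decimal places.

Var(ȳ_str) = Σₕ Wₕ²(1 − fₕ)sₕ²/nₕ with Wₕ = Nₕ/N, N = 32439.
Public: Wₕ = 0.57702149; term = 0.57702149²·(1 − 0.10188054)·1004/1907 = 0.15743493.
Nonprofit: Wₕ = 0.42297851; term = 0.42297851²·(1 − 0.19211428)·1180/2636 = 0.064702811.
Sum = 0.22213774.
SE = √(0.22213774) = 0.4713.

0.4713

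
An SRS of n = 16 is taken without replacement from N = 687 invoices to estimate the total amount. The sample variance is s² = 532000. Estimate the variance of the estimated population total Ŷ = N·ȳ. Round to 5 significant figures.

Var(Ŷ) = N²·Var(ȳ) = N²·(1 − n/N)·s²/n.
f = 16/687 = 0.02328967; Var(ȳ) = 0.97671033·532000/16 = 32475.619.
Var(Ŷ) = 687² · 32475.619 = 1.5327485 × 10^10.

1.5327 × 10^10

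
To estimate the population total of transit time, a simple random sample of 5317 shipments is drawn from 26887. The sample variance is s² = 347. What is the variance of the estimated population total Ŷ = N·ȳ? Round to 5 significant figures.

Var(Ŷ) = N²·Var(ȳ) = N²·(1 − n/N)·s²/n.
f = 5317/26887 = 0.19775356; Var(ȳ) = 0.80224644·347/5317 = 0.052356501.
Var(Ŷ) = 26887² · 0.052356501 = 3.7849078 × 10^7.

3.7849 × 10^7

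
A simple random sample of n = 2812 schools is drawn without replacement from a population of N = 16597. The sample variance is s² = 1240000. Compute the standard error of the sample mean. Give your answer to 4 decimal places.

Under SRS without replacement, Var(ȳ) = (1 − f)·s²/n with f = n/N = 2812/16597 = 0.16942821.
Var(ȳ) = (1 − 0.16942821)·1240000/2812 = 0.83057179·440.96728 = 366.25499.
SE(ȳ) = √(366.25499) = 19.1378.

19.1378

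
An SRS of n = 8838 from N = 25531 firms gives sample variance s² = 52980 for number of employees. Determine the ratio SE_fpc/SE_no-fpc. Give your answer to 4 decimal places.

f = n/N = 8838/25531 = 0.34616740.
SE_no-fpc = √(s²/n) = 2.4483809; SE_fpc = √((1−f)s²/n) = 1.9797587.
Ratio = √(1−f) = 0.80859916.

0.8086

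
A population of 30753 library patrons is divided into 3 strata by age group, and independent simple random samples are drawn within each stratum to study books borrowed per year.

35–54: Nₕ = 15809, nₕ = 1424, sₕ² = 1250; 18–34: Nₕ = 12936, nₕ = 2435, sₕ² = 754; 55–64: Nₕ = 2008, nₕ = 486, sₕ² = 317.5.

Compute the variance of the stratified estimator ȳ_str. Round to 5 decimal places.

Var(ȳ_str) = Σₕ Wₕ²(1 − fₕ)sₕ²/nₕ with Wₕ = Nₕ/N, N = 30753.
35–54: Wₕ = 0.51406367; term = 0.51406367²·(1 − 0.09007527)·1250/1424 = 0.21107622.
18–34: Wₕ = 0.42064189; term = 0.42064189²·(1 − 0.18823438)·754/2435 = 0.04447624.
55–64: Wₕ = 0.06529444; term = 0.06529444²·(1 − 0.24203187)·317.5/486 = 0.0021111099.
Sum = 0.25766357.

0.25766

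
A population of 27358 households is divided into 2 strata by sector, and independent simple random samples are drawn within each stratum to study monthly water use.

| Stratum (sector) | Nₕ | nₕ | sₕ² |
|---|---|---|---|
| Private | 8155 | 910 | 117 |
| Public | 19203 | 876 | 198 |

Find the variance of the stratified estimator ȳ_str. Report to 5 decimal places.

Var(ȳ_str) = Σₕ Wₕ²(1 − fₕ)sₕ²/nₕ with Wₕ = Nₕ/N, N = 27358.
Private: Wₕ = 0.29808466; term = 0.29808466²·(1 − 0.11158798)·117/910 = 0.010149348.
Public: Wₕ = 0.70191534; term = 0.70191534²·(1 − 0.04561787)·198/876 = 0.10628032.
Sum = 0.11642967.

0.11643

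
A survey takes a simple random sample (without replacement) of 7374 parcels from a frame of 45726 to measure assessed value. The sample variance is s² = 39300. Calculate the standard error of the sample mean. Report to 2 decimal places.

Under SRS without replacement, Var(ȳ) = (1 − f)·s²/n with f = n/N = 7374/45726 = 0.16126493.
Var(ȳ) = (1 − 0.16126493)·39300/7374 = 0.83873507·5.3295362 = 4.4700689.
SE(ȳ) = √(4.4700689) = 2.11.

2.11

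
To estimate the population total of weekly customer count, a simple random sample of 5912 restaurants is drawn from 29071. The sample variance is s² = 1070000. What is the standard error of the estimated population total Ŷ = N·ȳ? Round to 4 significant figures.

349100

Var(Ŷ) = N²·Var(ȳ) = N²·(1 − n/N)·s²/n.
f = 5912/29071 = 0.20336418; Var(ȳ) = 0.79663582·1070000/5912 = 144.18138.
Var(Ŷ) = 29071² · 144.18138 = 1.2185101 × 10^11.
SE(Ŷ) = √(1.2185101 × 10^11) = 349100.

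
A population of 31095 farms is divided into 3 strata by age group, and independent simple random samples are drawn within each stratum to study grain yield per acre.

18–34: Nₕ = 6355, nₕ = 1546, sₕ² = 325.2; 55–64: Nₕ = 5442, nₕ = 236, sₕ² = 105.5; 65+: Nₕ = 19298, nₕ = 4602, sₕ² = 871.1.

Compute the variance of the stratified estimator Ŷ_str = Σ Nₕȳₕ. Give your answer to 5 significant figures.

Var(Ŷ_str) = Σₕ Nₕ²(1 − fₕ)sₕ²/nₕ.
18–34: 6355²·(1 − 1546/6355)·325.2/1546 = 6.4285256 × 10^6.
55–64: 5442²·(1 − 236/5442)·105.5/236 = 1.2664941 × 10^7.
65+: 19298²·(1 − 4602/19298)·871.1/4602 = 5.3682514 × 10^7.
Sum = 7.2775981 × 10^7.

7.2776 × 10^7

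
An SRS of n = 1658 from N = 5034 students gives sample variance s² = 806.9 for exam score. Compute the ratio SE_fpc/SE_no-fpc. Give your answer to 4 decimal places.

f = n/N = 1658/5034 = 0.32936035.
SE_no-fpc = √(s²/n) = 0.69761787; SE_fpc = √((1−f)s²/n) = 0.57129735.
Ratio = √(1−f) = 0.81892591.

0.8189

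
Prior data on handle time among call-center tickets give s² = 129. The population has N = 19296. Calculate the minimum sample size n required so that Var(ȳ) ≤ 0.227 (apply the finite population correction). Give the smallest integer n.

Without fpc, n₀ = s²/D = 129/0.227 = 568.2819.
With fpc, (1 − n/N)·s²/n ≤ D requires n ≥ n₀/(1 + n₀/N) = 568.2819/(1 + 568.2819/19296) = 552.0244.
Rounding up, n = 553.

553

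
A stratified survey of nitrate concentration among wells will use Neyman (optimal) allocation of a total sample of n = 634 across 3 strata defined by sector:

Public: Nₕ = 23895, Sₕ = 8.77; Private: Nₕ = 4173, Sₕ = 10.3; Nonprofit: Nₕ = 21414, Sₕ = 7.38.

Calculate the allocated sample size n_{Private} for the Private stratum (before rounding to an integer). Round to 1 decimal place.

66.4

Neyman allocation: nₕ = n·NₕSₕ / Σⱼ NⱼSⱼ.
Σ NⱼSⱼ = 23895·8.77 + 4173·10.3 + 21414·7.38 = 410576.37.
n_{Private} = 634·4173·10.3 / 410576.37 = 66.4.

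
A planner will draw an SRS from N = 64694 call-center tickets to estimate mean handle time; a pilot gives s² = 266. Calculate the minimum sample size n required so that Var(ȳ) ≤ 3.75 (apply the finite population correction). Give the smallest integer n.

Without fpc, n₀ = s²/D = 266/3.75 = 70.9333.
With fpc, (1 − n/N)·s²/n ≤ D requires n ≥ n₀/(1 + n₀/N) = 70.9333/(1 + 70.9333/64694) = 70.8556.
Rounding up, n = 71.

71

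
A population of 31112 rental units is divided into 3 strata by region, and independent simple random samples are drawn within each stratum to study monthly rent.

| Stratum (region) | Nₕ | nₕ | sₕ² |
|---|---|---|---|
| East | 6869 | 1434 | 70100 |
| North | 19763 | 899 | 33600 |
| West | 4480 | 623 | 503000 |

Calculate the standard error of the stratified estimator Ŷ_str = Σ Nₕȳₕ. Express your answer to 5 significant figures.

172370

Var(Ŷ_str) = Σₕ Nₕ²(1 − fₕ)sₕ²/nₕ.
East: 6869²·(1 − 1434/6869)·70100/1434 = 1.8249961 × 10^9.
North: 19763²·(1 − 899/19763)·33600/899 = 1.3933693 × 10^10.
West: 4480²·(1 − 623/4480)·503000/623 = 1.3951072 × 10^10.
Sum = 2.9709761 × 10^10.
SE = √(2.9709761 × 10^10) = 172370.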